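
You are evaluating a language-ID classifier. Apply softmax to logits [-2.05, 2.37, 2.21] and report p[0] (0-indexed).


Exponentials: e^-2.05=0.1287, e^2.37=10.6974, e^2.21=9.1157
Sum = 19.9418
Softmax = [0.0065, 0.5364, 0.4571]
p[0] = 0.1287/19.9418 = 0.0065

0.0065


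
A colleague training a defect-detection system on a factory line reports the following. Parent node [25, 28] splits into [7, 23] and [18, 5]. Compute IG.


Parent = [25, 28], H_parent = 0.9977
H_left = 0.7838 (n=30), H_right = 0.7554 (n=23)
H_children = (30/53)·0.7838 + (23/53)·0.7554 = 0.7715
IG = 0.9977 - 0.7715 = 0.2262

0.2262


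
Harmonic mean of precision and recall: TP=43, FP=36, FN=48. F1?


Precision = 43/79 = 0.5443
Recall = 43/91 = 0.4725
F1 = 2·P·R/(P+R) = 2·TP/(2·TP+FP+FN) = 86/(86+36+48) = 86/170 = 0.5059

0.5059


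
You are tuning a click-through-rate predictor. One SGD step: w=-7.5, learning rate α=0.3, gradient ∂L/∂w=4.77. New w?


w_new = w - α·∇
= -7.5 - 0.3·4.77
= -7.5 - 1.431
= -8.931

-8.931


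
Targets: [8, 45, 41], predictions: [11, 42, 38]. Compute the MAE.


Absolute errors: |8-11|=3, |45-42|=3, |41-38|=3
Sum = 9
MAE = 9/3 = 3

3


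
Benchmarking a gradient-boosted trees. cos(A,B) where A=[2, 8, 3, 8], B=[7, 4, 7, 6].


A·B = 2·7 + 8·4 + 3·7 + 8·6 = 115
‖A‖ = √141 = 11.8743, ‖B‖ = √150 = 12.2474
cos = 115/(√141·√150) = 115/√21150 = 0.7908

0.7908


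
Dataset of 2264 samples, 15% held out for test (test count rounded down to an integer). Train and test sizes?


Test = ⌊2264·15/100⌋ = 339
Train = 2264 - 339 = 1925

Train: 1925, Test: 339


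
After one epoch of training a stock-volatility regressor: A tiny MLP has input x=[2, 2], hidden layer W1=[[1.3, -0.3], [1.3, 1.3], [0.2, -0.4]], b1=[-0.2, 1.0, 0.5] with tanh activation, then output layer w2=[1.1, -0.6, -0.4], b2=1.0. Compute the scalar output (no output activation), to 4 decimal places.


z1[0] = (1.3)·(2) + (-0.3)·(2) - 0.2 = 1.8
z1[1] = (1.3)·(2) + (1.3)·(2) + 1.0 = 6.2
z1[2] = (0.2)·(2) + (-0.4)·(2) + 0.5 = 0.1
h = tanh(z1) = [0.9468, 1.0, 0.0997]
output = (1.1)·(0.9468) + (-0.6)·(1.0) + (-0.4)·(0.0997) + 1.0 = 1.4016

1.4016


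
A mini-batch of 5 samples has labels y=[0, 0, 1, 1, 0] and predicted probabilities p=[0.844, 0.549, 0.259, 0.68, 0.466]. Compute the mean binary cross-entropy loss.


L[0] = -ln(1-0.844) = -ln(0.156) = 1.8579
L[1] = -ln(1-0.549) = -ln(0.451) = 0.7963
L[2] = -ln(0.259) = 1.3509
L[3] = -ln(0.68) = 0.3857
L[4] = -ln(1-0.466) = -ln(0.534) = 0.6274
mean = (1.8579 + 0.7963 + 1.3509 + 0.3857 + 0.6274)/5 = 1.0036

1.0036


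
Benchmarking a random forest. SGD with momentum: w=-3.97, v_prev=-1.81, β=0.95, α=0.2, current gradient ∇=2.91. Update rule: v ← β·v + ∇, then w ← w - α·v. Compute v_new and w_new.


v_new = 0.95·-1.81 + 2.91 = -1.7195 + 2.91 = 1.1905
w_new = -3.97 - 0.2·1.1905 = -3.97 - 0.2381 = -4.2081

v_new=1.1905, w_new=-4.2081


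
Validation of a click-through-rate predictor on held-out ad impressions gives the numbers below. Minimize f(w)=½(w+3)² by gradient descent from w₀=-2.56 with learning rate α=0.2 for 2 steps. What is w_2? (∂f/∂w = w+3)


step 1: grad = -2.56+3 = 0.44; w = -2.56 - 0.2·(0.44) = -2.648
step 2: grad = -2.648+3 = 0.352; w = -2.648 - 0.2·(0.352) = -2.7184

-2.7184


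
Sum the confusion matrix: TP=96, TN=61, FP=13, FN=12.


Total = TP + TN + FP + FN
= 96 + 61 + 13 + 12
= 182
(Predicted positive: 109, predicted negative: 73)

182


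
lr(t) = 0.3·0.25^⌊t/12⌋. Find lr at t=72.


n_drops = ⌊72/12⌋ = 6
lr = 0.3·0.25^6 = 0.3·0.000244140625 = 0.0000732421875

0.0000732421875


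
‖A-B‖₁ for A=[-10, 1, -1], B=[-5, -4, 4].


d = |-10+ 5| + |1+ 4| + |-1-4|
  = 5 + 5 + 5
  = 15

15


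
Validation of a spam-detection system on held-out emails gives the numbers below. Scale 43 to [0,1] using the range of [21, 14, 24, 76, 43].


min=14, max=76
(43-14)/(76-14) = 29/62 = 0.4677

0.4677


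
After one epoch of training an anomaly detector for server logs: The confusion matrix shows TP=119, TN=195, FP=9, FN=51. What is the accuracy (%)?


Accuracy = (TP+TN)/(TP+TN+FP+FN)
= (119+195)/(374)
= 314/374 = 83.96%

83.96%


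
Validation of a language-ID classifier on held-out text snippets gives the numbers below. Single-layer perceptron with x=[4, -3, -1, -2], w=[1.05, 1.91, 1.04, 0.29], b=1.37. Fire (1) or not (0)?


z = (4)·(1.05) + (-3)·(1.91) + (-1)·(1.04) + (-2)·(0.29) + 1.37
  = -1.78
step(z) = 0 (z<0)

0


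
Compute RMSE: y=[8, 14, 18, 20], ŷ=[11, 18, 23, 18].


MSE = 54/4 = 13.5
RMSE = √(54/4) = 3.6742

3.6742


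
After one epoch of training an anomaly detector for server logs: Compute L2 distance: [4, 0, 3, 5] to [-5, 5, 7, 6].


d = √((4+ 5)² + (0-5)² + (3-7)² + (5-6)²)
  = √(81 + 25 + 16 + 1)
  = √123 = 11.0905

11.0905


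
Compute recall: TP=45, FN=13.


Recall = TP/(TP+FN)
= 45/(45+13)
= 45/58 = 77.59%

77.59%


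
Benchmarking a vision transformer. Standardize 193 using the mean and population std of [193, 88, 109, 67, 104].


μ = 112.2, σ = 42.9763
z = (193 - 112.2)/42.9763 = 1.8801

1.8801


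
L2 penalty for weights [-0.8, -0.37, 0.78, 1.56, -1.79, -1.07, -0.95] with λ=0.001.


‖w‖₂² = (-0.8)² + (-0.37)² + (0.78)² + (1.56)² + (-1.79)² + (-1.07)² + (-0.95)²
     = 0.64 + 0.1369 + 0.6084 + 2.4336 + 3.2041 + 1.1449 + 0.9025
     = 9.0704
λ·‖w‖₂² = 0.001·9.0704 = 0.00907

0.00907


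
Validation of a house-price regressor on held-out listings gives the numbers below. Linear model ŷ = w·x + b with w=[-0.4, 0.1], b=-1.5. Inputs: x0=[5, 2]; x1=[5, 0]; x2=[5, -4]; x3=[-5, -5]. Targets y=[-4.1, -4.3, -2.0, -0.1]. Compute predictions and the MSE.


ŷ0 = (-0.4)·(5) + (0.1)·(2) - 1.5 = -3.3
ŷ1 = (-0.4)·(5) + (0.1)·(0) - 1.5 = -3.5
ŷ2 = (-0.4)·(5) + (0.1)·(-4) - 1.5 = -3.9
ŷ3 = (-0.4)·(-5) + (0.1)·(-5) - 1.5 = 0.0
errors² = [0.64, 0.64, 3.61, 0.01]
MSE = 4.9000/4 = 1.225

1.225


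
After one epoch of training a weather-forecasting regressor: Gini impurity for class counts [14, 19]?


Probabilities: [14/33, 19/33] ≈ [0.4242, 0.5758]
Σpᵢ² = (196 + 361)/33² = 557/1089
Gini = 1 - Σpᵢ² = 1 - 557/1089 = 0.4885

0.4885


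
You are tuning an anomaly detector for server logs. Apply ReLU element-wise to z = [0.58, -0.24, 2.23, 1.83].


ReLU(0.58) = max(0, 0.58) = 0.58
ReLU(-0.24) = max(0, -0.24) = 0.0
ReLU(2.23) = max(0, 2.23) = 2.23
ReLU(1.83) = max(0, 1.83) = 1.83
result = [0.58, 0.0, 2.23, 1.83]

[0.58, 0.0, 2.23, 1.83]


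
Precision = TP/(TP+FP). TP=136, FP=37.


Precision = TP/(TP+FP)
= 136/(136+37)
= 136/173 = 78.61%

78.61%


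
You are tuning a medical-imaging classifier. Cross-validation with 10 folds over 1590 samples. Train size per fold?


Fold size = 1590/10 = 159
Training per fold = 1590 - 159 = 1431

1431


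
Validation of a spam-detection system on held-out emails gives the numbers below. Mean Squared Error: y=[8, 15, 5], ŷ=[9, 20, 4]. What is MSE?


Squared errors: (8-9)²=1, (15-20)²=25, (5-4)²=1
Sum = 27
MSE = 27/3 = 9

9


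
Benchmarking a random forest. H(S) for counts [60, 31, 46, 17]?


Probabilities: [60/154, 31/154, 46/154, 17/154] ≈ [0.3896, 0.2013, 0.2987, 0.1104]
H = -((60/154)·log₂(60/154) + (31/154)·log₂(31/154) + (46/154)·log₂(46/154) + (17/154)·log₂(17/154))
  = 1.867 bits

1.867 bits


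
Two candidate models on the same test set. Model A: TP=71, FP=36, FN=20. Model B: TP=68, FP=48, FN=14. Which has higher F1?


Model A: P=71/107=0.6636, R=71/91=0.7802, F1=2PR/(P+R)=2TP/(2TP+FP+FN)=142/198=0.7172
Model B: P=68/116=0.5862, R=68/82=0.8293, F1=2PR/(P+R)=2TP/(2TP+FP+FN)=136/198=0.6869
0.7172 > 0.6869 → Model A

Model A


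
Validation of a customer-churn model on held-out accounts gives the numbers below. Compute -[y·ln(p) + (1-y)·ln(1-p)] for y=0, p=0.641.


BCE = -[y·ln(p) + (1-y)·ln(1-p)]
= -0 - 1·ln(1-0.641)
= -ln(0.359) = 1.0244

1.0244


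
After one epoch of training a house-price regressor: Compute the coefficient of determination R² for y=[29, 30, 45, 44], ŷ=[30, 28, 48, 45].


ȳ = 37
SS_res = Σ(y-ŷ)² = 15
SS_tot = Σ(y-ȳ)² = 226
R² = 1 - SS_res/SS_tot = 1 - 0.0664 = 0.9336

0.9336


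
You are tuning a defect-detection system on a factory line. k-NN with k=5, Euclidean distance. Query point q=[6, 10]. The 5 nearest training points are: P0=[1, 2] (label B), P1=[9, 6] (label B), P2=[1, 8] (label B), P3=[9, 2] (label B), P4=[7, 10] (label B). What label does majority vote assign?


d(q,P0) = 9.434  (label B)
d(q,P1) = 5.0  (label B)
d(q,P2) = 5.3852  (label B)
d(q,P3) = 8.544  (label B)
d(q,P4) = 1.0  (label B)
Votes: A=0, B=5
Majority → B

B


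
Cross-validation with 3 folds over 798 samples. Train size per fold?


Fold size = 798/3 = 266
Training per fold = 798 - 266 = 532

532


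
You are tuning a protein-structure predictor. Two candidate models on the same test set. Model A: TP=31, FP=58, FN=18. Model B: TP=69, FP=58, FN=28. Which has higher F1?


Model A: P=31/89=0.3483, R=31/49=0.6327, F1=2PR/(P+R)=2TP/(2TP+FP+FN)=62/138=0.4493
Model B: P=69/127=0.5433, R=69/97=0.7113, F1=2PR/(P+R)=2TP/(2TP+FP+FN)=138/224=0.6161
0.4493 < 0.6161 → Model B

Model B


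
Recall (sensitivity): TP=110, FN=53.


Recall = TP/(TP+FN)
= 110/(110+53)
= 110/163 = 67.48%

67.48%


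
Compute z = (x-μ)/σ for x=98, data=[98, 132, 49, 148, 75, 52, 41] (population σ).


μ = 85, σ = 39.221
z = (98 - 85)/39.221 = 0.3315

0.3315


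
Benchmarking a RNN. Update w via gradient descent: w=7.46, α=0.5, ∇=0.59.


w_new = w - α·∇
= 7.46 - 0.5·0.59
= 7.46 - 0.295
= 7.165

7.165


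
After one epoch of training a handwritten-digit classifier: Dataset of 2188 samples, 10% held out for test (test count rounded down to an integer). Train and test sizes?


Test = ⌊2188·10/100⌋ = 218
Train = 2188 - 218 = 1970

Train: 1970, Test: 218


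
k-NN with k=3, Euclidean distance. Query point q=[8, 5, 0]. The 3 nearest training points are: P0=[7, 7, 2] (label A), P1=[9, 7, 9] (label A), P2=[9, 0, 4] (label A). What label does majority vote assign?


d(q,P0) = 3.0  (label A)
d(q,P1) = 9.2736  (label A)
d(q,P2) = 6.4807  (label A)
Votes: A=3, B=0
Majority → A

A


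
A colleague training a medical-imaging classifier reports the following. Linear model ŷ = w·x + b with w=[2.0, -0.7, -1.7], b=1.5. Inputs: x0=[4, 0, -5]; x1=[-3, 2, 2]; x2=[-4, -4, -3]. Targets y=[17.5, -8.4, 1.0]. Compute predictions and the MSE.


ŷ0 = (2.0)·(4) + (-0.7)·(0) + (-1.7)·(-5) + 1.5 = 18.0
ŷ1 = (2.0)·(-3) + (-0.7)·(2) + (-1.7)·(2) + 1.5 = -9.3
ŷ2 = (2.0)·(-4) + (-0.7)·(-4) + (-1.7)·(-3) + 1.5 = 1.4
errors² = [0.25, 0.81, 0.16]
MSE = 1.2200/3 = 0.4067

0.4067


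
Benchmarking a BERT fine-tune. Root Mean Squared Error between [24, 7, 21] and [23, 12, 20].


MSE = 27/3 = 9
RMSE = √(27/3) = 3.0

3.0


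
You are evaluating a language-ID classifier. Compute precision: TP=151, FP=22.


Precision = TP/(TP+FP)
= 151/(151+22)
= 151/173 = 87.28%

87.28%


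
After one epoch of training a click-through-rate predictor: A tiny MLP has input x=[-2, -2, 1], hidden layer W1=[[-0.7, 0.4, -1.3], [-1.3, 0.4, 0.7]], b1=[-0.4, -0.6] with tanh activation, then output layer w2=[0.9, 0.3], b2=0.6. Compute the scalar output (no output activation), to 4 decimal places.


z1[0] = (-0.7)·(-2) + (0.4)·(-2) + (-1.3)·(1) - 0.4 = -1.1
z1[1] = (-1.3)·(-2) + (0.4)·(-2) + (0.7)·(1) - 0.6 = 1.9
h = tanh(z1) = [-0.8005, 0.9562]
output = (0.9)·(-0.8005) + (0.3)·(0.9562) + 0.6 = 0.1664

0.1664


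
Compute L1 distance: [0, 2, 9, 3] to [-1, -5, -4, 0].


d = |0+ 1| + |2+ 5| + |9+ 4| + |3-0|
  = 1 + 7 + 13 + 3
  = 24

24


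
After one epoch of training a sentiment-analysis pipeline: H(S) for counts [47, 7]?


Probabilities: [47/54, 7/54] ≈ [0.8704, 0.1296]
H = -((47/54)·log₂(47/54) + (7/54)·log₂(7/54))
  = 0.5564 bits

0.5564 bits


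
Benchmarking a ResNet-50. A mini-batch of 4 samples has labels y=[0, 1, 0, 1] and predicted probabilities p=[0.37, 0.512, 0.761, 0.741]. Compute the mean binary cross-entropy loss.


L[0] = -ln(1-0.37) = -ln(0.63) = 0.462
L[1] = -ln(0.512) = 0.6694
L[2] = -ln(1-0.761) = -ln(0.239) = 1.4313
L[3] = -ln(0.741) = 0.2998
mean = (0.462 + 0.6694 + 1.4313 + 0.2998)/4 = 0.7156

0.7156


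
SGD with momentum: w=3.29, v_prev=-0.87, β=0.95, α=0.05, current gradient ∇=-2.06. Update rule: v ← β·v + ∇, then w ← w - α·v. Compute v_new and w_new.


v_new = 0.95·-0.87 - 2.06 = -0.8265 - 2.06 = -2.8865
w_new = 3.29 - 0.05·-2.8865 = 3.29 + 0.144325 = 3.434325

v_new=-2.8865, w_new=3.434325


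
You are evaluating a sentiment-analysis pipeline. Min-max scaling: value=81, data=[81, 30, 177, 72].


min=30, max=177
(81-30)/(177-30) = 51/147 = 0.3469

0.3469


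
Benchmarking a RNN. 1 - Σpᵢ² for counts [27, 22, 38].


Probabilities: [27/87, 22/87, 38/87] ≈ [0.3103, 0.2529, 0.4368]
Σpᵢ² = (729 + 484 + 1444)/87² = 2657/7569
Gini = 1 - Σpᵢ² = 1 - 2657/7569 = 0.649

0.649


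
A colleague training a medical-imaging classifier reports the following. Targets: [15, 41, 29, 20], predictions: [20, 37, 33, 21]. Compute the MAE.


Absolute errors: |15-20|=5, |41-37|=4, |29-33|=4, |20-21|=1
Sum = 14
MAE = 14/4 = 7/2

7/2


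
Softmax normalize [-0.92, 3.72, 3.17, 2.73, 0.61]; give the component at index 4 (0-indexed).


Exponentials: e^-0.92=0.3985, e^3.72=41.2644, e^3.17=23.8075, e^2.73=15.3329, e^0.61=1.8404
Sum = 82.6437
Softmax = [0.0048, 0.4993, 0.2881, 0.1855, 0.0223]
p[4] = 1.8404/82.6437 = 0.0223

0.0223


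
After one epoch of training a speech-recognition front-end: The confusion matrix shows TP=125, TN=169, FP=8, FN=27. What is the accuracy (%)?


Accuracy = (TP+TN)/(TP+TN+FP+FN)
= (125+169)/(329)
= 294/329 = 89.36%

89.36%


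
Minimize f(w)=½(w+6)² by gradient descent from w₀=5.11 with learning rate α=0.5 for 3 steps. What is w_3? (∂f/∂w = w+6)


step 1: grad = 5.11+6 = 11.11; w = 5.11 - 0.5·(11.11) = -0.445
step 2: grad = -0.445+6 = 5.555; w = -0.445 - 0.5·(5.555) = -3.2225
step 3: grad = -3.2225+6 = 2.7775; w = -3.2225 - 0.5·(2.7775) = -4.61125

-4.61125


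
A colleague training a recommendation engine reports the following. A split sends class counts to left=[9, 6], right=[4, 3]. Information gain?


Parent = [13, 9], H_parent = 0.976
H_left = 0.971 (n=15), H_right = 0.9852 (n=7)
H_children = (15/22)·0.971 + (7/22)·0.9852 = 0.9755
IG = 0.976 - 0.9755 = 0.0005

0.0005


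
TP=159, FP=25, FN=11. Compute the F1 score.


Precision = 159/184 = 0.8641
Recall = 159/170 = 0.9353
F1 = 2·P·R/(P+R) = 2·TP/(2·TP+FP+FN) = 318/(318+25+11) = 318/354 = 0.8983

0.8983


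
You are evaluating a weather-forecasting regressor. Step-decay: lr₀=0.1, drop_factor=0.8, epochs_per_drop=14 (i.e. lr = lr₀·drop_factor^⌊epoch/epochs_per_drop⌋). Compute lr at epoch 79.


n_drops = ⌊79/14⌋ = 5
lr = 0.1·0.8^5 = 0.1·0.32768 = 0.032768

0.032768


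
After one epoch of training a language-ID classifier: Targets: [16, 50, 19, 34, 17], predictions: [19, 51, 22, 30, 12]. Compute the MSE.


Squared errors: (16-19)²=9, (50-51)²=1, (19-22)²=9, (34-30)²=16, (17-12)²=25
Sum = 60
MSE = 60/5 = 12

12


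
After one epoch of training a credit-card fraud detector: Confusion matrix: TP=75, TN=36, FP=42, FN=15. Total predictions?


Total = TP + TN + FP + FN
= 75 + 36 + 42 + 15
= 168
(Predicted positive: 117, predicted negative: 51)

168


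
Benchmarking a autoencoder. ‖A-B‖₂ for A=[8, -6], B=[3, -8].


d = √((8-3)² + (-6+ 8)²)
  = √(25 + 4)
  = √29 = 5.3852

5.3852


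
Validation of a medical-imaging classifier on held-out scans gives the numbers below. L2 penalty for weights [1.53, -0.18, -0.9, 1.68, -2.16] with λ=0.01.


‖w‖₂² = (1.53)² + (-0.18)² + (-0.9)² + (1.68)² + (-2.16)²
     = 2.3409 + 0.0324 + 0.81 + 2.8224 + 4.6656
     = 10.6713
λ·‖w‖₂² = 0.01·10.6713 = 0.106713

0.106713


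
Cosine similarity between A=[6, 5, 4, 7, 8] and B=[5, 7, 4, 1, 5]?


A·B = 6·5 + 5·7 + 4·4 + 7·1 + 8·5 = 128
‖A‖ = √190 = 13.784, ‖B‖ = √116 = 10.7703
cos = 128/(√190·√116) = 128/√22040 = 0.8622

0.8622


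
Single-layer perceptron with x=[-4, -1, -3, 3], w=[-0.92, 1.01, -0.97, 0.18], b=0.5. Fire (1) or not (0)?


z = (-4)·(-0.92) + (-1)·(1.01) + (-3)·(-0.97) + (3)·(0.18) + 0.5
  = 6.62
step(z) = 1 (z≥0)

1


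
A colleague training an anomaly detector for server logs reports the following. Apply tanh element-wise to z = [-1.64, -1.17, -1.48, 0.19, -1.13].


tanh(-1.64) = -0.9275
tanh(-1.17) = -0.8243
tanh(-1.48) = -0.9015
tanh(0.19) = 0.1877
tanh(-1.13) = -0.811
result = [-0.9275, -0.8243, -0.9015, 0.1877, -0.811]

[-0.9275, -0.8243, -0.9015, 0.1877, -0.811]


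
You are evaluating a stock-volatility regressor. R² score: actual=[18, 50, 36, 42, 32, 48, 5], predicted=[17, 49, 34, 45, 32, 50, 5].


ȳ = 33
SS_res = Σ(y-ŷ)² = 19
SS_tot = Σ(y-ȳ)² = 1614
R² = 1 - SS_res/SS_tot = 1 - 0.0118 = 0.9882

0.9882


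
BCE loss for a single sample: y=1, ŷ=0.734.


BCE = -[y·ln(p) + (1-y)·ln(1-p)]
= -1·ln(0.734) - 0
= -ln(0.734) = 0.3092

0.3092


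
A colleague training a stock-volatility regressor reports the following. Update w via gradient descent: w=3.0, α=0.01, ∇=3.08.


w_new = w - α·∇
= 3.0 - 0.01·3.08
= 3.0 - 0.0308
= 2.9692

2.9692


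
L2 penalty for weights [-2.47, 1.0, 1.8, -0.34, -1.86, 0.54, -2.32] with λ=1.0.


‖w‖₂² = (-2.47)² + (1.0)² + (1.8)² + (-0.34)² + (-1.86)² + (0.54)² + (-2.32)²
     = 6.1009 + 1 + 3.24 + 0.1156 + 3.4596 + 0.2916 + 5.3824
     = 19.5901
λ·‖w‖₂² = 1.0·19.5901 = 19.5901

19.5901


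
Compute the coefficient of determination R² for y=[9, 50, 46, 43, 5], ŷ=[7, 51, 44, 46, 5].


ȳ = 30.6
SS_res = Σ(y-ŷ)² = 18
SS_tot = Σ(y-ȳ)² = 1889.2
R² = 1 - SS_res/SS_tot = 1 - 0.0095 = 0.9905

0.9905


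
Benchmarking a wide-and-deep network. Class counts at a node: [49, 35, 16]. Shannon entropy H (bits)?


Probabilities: [49/100, 35/100, 16/100] ≈ [0.49, 0.35, 0.16]
H = -((49/100)·log₂(49/100) + (35/100)·log₂(35/100) + (16/100)·log₂(16/100))
  = 1.4574 bits

1.4574 bits


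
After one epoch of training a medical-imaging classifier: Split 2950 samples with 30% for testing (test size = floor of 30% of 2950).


Test = ⌊2950·30/100⌋ = 885
Train = 2950 - 885 = 2065

Train: 2065, Test: 885


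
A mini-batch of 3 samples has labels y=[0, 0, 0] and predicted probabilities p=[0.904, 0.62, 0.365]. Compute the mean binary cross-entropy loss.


L[0] = -ln(1-0.904) = -ln(0.096) = 2.3434
L[1] = -ln(1-0.62) = -ln(0.38) = 0.9676
L[2] = -ln(1-0.365) = -ln(0.635) = 0.4541
mean = (2.3434 + 0.9676 + 0.4541)/3 = 1.255

1.255


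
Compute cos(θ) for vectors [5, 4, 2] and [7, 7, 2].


A·B = 5·7 + 4·7 + 2·2 = 67
‖A‖ = √45 = 6.7082, ‖B‖ = √102 = 10.0995
cos = 67/(√45·√102) = 67/√4590 = 0.9889

0.9889


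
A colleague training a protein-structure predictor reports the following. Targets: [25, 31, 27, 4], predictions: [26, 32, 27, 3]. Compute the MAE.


Absolute errors: |25-26|=1, |31-32|=1, |27-27|=0, |4-3|=1
Sum = 3
MAE = 3/4 = 3/4

3/4


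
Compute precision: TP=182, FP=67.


Precision = TP/(TP+FP)
= 182/(182+67)
= 182/249 = 73.09%

73.09%


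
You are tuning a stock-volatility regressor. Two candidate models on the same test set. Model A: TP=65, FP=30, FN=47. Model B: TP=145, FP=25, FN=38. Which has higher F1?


Model A: P=65/95=0.6842, R=65/112=0.5804, F1=2PR/(P+R)=2TP/(2TP+FP+FN)=130/207=0.628
Model B: P=145/170=0.8529, R=145/183=0.7923, F1=2PR/(P+R)=2TP/(2TP+FP+FN)=290/353=0.8215
0.628 < 0.8215 → Model B

Model B


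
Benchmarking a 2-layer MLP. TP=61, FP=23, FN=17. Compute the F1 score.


Precision = 61/84 = 0.7262
Recall = 61/78 = 0.7821
F1 = 2·P·R/(P+R) = 2·TP/(2·TP+FP+FN) = 122/(122+23+17) = 122/162 = 0.7531

0.7531


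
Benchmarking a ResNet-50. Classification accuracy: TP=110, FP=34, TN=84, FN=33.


Accuracy = (TP+TN)/(TP+TN+FP+FN)
= (110+84)/(261)
= 194/261 = 74.33%

74.33%


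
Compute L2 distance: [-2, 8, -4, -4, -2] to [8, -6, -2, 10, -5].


d = √((-2-8)² + (8+ 6)² + (-4+ 2)² + (-4-10)² + (-2+ 5)²)
  = √(100 + 196 + 4 + 196 + 9)
  = √505 = 22.4722

22.4722


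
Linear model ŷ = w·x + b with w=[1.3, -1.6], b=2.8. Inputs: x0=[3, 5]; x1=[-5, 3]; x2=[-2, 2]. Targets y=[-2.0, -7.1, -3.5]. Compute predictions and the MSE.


ŷ0 = (1.3)·(3) + (-1.6)·(5) + 2.8 = -1.3
ŷ1 = (1.3)·(-5) + (-1.6)·(3) + 2.8 = -8.5
ŷ2 = (1.3)·(-2) + (-1.6)·(2) + 2.8 = -3.0
errors² = [0.49, 1.96, 0.25]
MSE = 2.7000/3 = 0.9

0.9


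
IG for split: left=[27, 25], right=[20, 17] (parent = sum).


Parent = [47, 42], H_parent = 0.9977
H_left = 0.9989 (n=52), H_right = 0.9953 (n=37)
H_children = (52/89)·0.9989 + (37/89)·0.9953 = 0.9974
IG = 0.9977 - 0.9974 = 0.0003

0.0003


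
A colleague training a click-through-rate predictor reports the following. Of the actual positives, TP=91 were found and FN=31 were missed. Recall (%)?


Recall = TP/(TP+FN)
= 91/(91+31)
= 91/122 = 74.59%

74.59%


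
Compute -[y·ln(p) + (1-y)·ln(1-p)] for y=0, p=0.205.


BCE = -[y·ln(p) + (1-y)·ln(1-p)]
= -0 - 1·ln(1-0.205)
= -ln(0.795) = 0.2294

0.2294


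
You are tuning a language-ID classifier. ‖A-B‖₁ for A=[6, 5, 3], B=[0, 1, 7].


d = |6-0| + |5-1| + |3-7|
  = 6 + 4 + 4
  = 14

14


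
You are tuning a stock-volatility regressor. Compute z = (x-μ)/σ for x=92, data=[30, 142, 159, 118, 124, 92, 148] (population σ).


μ = 116.1429, σ = 40.6885
z = (92 - 116.1429)/40.6885 = -0.5934

-0.5934


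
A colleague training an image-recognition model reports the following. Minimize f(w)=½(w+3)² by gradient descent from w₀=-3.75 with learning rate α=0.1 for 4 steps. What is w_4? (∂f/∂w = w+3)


step 1: grad = -3.75+3 = -0.75; w = -3.75 - 0.1·(-0.75) = -3.675
step 2: grad = -3.675+3 = -0.675; w = -3.675 - 0.1·(-0.675) = -3.6075
step 3: grad = -3.6075+3 = -0.6075; w = -3.6075 - 0.1·(-0.6075) = -3.54675
step 4: grad = -3.54675+3 = -0.54675; w = -3.54675 - 0.1·(-0.54675) = -3.492075

-3.492075


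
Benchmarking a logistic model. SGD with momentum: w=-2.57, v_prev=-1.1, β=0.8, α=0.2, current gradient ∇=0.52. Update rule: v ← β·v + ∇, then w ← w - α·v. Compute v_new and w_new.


v_new = 0.8·-1.1 + 0.52 = -0.88 + 0.52 = -0.36
w_new = -2.57 - 0.2·-0.36 = -2.57 + 0.072 = -2.498

v_new=-0.36, w_new=-2.498


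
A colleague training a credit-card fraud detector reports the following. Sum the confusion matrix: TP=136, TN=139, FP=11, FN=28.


Total = TP + TN + FP + FN
= 136 + 139 + 11 + 28
= 314
(Predicted positive: 147, predicted negative: 167)

314


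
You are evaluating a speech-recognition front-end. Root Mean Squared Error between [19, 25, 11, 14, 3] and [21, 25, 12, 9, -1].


MSE = 46/5 = 9.2
RMSE = √(46/5) = 3.0332

3.0332


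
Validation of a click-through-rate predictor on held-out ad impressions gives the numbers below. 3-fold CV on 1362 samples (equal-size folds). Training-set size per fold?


Fold size = 1362/3 = 454
Training per fold = 1362 - 454 = 908

908


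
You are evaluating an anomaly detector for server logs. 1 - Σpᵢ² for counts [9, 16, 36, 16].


Probabilities: [9/77, 16/77, 36/77, 16/77] ≈ [0.1169, 0.2078, 0.4675, 0.2078]
Σpᵢ² = (81 + 256 + 1296 + 256)/77² = 1889/5929
Gini = 1 - Σpᵢ² = 1 - 1889/5929 = 0.6814

0.6814


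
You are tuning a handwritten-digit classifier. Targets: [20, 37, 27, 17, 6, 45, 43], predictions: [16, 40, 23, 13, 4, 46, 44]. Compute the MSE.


Squared errors: (20-16)²=16, (37-40)²=9, (27-23)²=16, (17-13)²=16, (6-4)²=4, (45-46)²=1, (43-44)²=1
Sum = 63
MSE = 63/7 = 9

9


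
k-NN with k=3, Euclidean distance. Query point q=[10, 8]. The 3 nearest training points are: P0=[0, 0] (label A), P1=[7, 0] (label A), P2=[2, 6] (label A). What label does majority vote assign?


d(q,P0) = 12.8062  (label A)
d(q,P1) = 8.544  (label A)
d(q,P2) = 8.2462  (label A)
Votes: A=3, B=0
Majority → A

A


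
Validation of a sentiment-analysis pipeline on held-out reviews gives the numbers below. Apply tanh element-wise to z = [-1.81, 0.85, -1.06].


tanh(-1.81) = -0.9478
tanh(0.85) = 0.6911
tanh(-1.06) = -0.7857
result = [-0.9478, 0.6911, -0.7857]

[-0.9478, 0.6911, -0.7857]


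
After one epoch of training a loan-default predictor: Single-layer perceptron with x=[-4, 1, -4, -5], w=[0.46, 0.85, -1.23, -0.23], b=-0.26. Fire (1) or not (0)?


z = (-4)·(0.46) + (1)·(0.85) + (-4)·(-1.23) + (-5)·(-0.23) - 0.26
  = 4.82
step(z) = 1 (z≥0)

1


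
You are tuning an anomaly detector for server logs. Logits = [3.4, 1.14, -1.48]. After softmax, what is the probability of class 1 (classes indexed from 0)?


Exponentials: e^3.4=29.9641, e^1.14=3.1268, e^-1.48=0.2276
Sum = 33.3185
Softmax = [0.8993, 0.0938, 0.0068]
p[1] = 3.1268/33.3185 = 0.0938

0.0938


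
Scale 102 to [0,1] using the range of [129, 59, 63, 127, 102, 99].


min=59, max=129
(102-59)/(129-59) = 43/70 = 0.6143

0.6143


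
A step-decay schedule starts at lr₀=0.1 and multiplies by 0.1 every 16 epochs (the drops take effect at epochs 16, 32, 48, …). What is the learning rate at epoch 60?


n_drops = ⌊60/16⌋ = 3
lr = 0.1·0.1^3 = 0.1·0.001 = 0.0001

0.0001


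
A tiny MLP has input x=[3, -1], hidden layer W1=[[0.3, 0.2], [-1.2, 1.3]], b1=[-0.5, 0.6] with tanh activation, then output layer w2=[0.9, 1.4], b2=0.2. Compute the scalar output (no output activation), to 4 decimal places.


z1[0] = (0.3)·(3) + (0.2)·(-1) - 0.5 = 0.2
z1[1] = (-1.2)·(3) + (1.3)·(-1) + 0.6 = -4.3
h = tanh(z1) = [0.1974, -0.9996]
output = (0.9)·(0.1974) + (1.4)·(-0.9996) + 0.2 = -1.0218

-1.0218


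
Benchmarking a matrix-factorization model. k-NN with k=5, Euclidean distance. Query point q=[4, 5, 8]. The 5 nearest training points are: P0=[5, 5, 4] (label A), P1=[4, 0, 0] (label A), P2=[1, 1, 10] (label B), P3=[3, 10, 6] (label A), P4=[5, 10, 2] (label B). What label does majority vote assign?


d(q,P0) = 4.1231  (label A)
d(q,P1) = 9.434  (label A)
d(q,P2) = 5.3852  (label B)
d(q,P3) = 5.4772  (label A)
d(q,P4) = 7.874  (label B)
Votes: A=3, B=2
Majority → A

A


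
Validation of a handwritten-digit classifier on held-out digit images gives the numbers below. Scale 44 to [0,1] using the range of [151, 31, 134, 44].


min=31, max=151
(44-31)/(151-31) = 13/120 = 0.1083

0.1083


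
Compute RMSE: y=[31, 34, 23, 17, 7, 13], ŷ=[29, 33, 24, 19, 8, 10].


MSE = 20/6 = 3.3333
RMSE = √(20/6) = 1.8257

1.8257


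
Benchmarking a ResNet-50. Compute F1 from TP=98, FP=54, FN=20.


Precision = 98/152 = 0.6447
Recall = 98/118 = 0.8305
F1 = 2·P·R/(P+R) = 2·TP/(2·TP+FP+FN) = 196/(196+54+20) = 196/270 = 0.7259

0.7259


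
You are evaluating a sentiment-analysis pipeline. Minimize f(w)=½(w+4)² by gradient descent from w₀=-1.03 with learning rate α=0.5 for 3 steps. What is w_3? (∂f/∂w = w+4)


step 1: grad = -1.03+4 = 2.97; w = -1.03 - 0.5·(2.97) = -2.515
step 2: grad = -2.515+4 = 1.485; w = -2.515 - 0.5·(1.485) = -3.2575
step 3: grad = -3.2575+4 = 0.7425; w = -3.2575 - 0.5·(0.7425) = -3.62875

-3.62875


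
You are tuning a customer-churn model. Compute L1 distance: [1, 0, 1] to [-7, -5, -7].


d = |1+ 7| + |0+ 5| + |1+ 7|
  = 8 + 5 + 8
  = 21

21


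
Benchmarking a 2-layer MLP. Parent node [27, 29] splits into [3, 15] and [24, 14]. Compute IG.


Parent = [27, 29], H_parent = 0.9991
H_left = 0.65 (n=18), H_right = 0.9495 (n=38)
H_children = (18/56)·0.65 + (38/56)·0.9495 = 0.8532
IG = 0.9991 - 0.8532 = 0.1459

0.1459


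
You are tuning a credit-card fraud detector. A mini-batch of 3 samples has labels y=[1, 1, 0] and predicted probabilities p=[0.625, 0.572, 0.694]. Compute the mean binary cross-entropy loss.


L[0] = -ln(0.625) = 0.47
L[1] = -ln(0.572) = 0.5586
L[2] = -ln(1-0.694) = -ln(0.306) = 1.1842
mean = (0.47 + 0.5586 + 1.1842)/3 = 0.7376

0.7376


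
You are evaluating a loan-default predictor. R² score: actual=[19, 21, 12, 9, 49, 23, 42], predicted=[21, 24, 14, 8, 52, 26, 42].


ȳ = 25
SS_res = Σ(y-ŷ)² = 36
SS_tot = Σ(y-ȳ)² = 1346
R² = 1 - SS_res/SS_tot = 1 - 0.0267 = 0.9733

0.9733


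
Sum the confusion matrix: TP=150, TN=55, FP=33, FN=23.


Total = TP + TN + FP + FN
= 150 + 55 + 33 + 23
= 261
(Predicted positive: 183, predicted negative: 78)

261


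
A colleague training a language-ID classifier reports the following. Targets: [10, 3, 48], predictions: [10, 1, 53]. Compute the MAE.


Absolute errors: |10-10|=0, |3-1|=2, |48-53|=5
Sum = 7
MAE = 7/3 = 7/3

7/3


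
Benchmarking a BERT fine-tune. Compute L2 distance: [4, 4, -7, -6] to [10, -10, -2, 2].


d = √((4-10)² + (4+ 10)² + (-7+ 2)² + (-6-2)²)
  = √(36 + 196 + 25 + 64)
  = √321 = 17.9165

17.9165


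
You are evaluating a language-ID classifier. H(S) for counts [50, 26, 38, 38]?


Probabilities: [50/152, 26/152, 38/152, 38/152] ≈ [0.3289, 0.1711, 0.25, 0.25]
H = -((50/152)·log₂(50/152) + (26/152)·log₂(26/152) + (38/152)·log₂(38/152) + (38/152)·log₂(38/152))
  = 1.9634 bits

1.9634 bits


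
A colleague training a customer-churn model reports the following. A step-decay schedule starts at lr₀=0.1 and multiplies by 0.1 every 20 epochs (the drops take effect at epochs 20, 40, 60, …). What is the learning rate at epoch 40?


n_drops = ⌊40/20⌋ = 2
lr = 0.1·0.1^2 = 0.1·0.01 = 0.001

0.001


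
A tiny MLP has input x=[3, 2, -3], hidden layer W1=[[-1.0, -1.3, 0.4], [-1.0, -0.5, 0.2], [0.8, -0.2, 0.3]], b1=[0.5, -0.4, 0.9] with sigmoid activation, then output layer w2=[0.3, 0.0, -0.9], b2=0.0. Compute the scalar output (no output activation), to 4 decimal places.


z1[0] = (-1.0)·(3) + (-1.3)·(2) + (0.4)·(-3) + 0.5 = -6.3
z1[1] = (-1.0)·(3) + (-0.5)·(2) + (0.2)·(-3) - 0.4 = -5.0
z1[2] = (0.8)·(3) + (-0.2)·(2) + (0.3)·(-3) + 0.9 = 2.0
h = sigmoid(z1) = [0.0018, 0.0067, 0.8808]
output = (0.3)·(0.0018) + (0.0)·(0.0067) + (-0.9)·(0.8808) + 0.0 = -0.7922

-0.7922


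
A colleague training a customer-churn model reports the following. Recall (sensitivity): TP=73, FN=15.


Recall = TP/(TP+FN)
= 73/(73+15)
= 73/88 = 82.95%

82.95%


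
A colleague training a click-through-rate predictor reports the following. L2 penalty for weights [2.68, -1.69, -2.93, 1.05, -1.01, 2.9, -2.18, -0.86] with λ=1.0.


‖w‖₂² = (2.68)² + (-1.69)² + (-2.93)² + (1.05)² + (-1.01)² + (2.9)² + (-2.18)² + (-0.86)²
     = 7.1824 + 2.8561 + 8.5849 + 1.1025 + 1.0201 + 8.41 + 4.7524 + 0.7396
     = 34.648
λ·‖w‖₂² = 1.0·34.648 = 34.648

34.648


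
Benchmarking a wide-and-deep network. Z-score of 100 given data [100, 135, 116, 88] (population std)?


μ = 109.75, σ = 17.6405
z = (100 - 109.75)/17.6405 = -0.5527

-0.5527


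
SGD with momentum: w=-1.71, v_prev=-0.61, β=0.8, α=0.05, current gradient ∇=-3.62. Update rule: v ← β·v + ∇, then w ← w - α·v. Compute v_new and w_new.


v_new = 0.8·-0.61 - 3.62 = -0.488 - 3.62 = -4.108
w_new = -1.71 - 0.05·-4.108 = -1.71 + 0.2054 = -1.5046

v_new=-4.108, w_new=-1.5046


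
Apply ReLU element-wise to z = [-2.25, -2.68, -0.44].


ReLU(-2.25) = max(0, -2.25) = 0.0
ReLU(-2.68) = max(0, -2.68) = 0.0
ReLU(-0.44) = max(0, -0.44) = 0.0
result = [0.0, 0.0, 0.0]

[0.0, 0.0, 0.0]


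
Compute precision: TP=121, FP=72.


Precision = TP/(TP+FP)
= 121/(121+72)
= 121/193 = 62.69%

62.69%


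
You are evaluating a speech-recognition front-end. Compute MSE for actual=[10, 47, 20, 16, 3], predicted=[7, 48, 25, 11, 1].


Squared errors: (10-7)²=9, (47-48)²=1, (20-25)²=25, (16-11)²=25, (3-1)²=4
Sum = 64
MSE = 64/5 = 64/5

64/5


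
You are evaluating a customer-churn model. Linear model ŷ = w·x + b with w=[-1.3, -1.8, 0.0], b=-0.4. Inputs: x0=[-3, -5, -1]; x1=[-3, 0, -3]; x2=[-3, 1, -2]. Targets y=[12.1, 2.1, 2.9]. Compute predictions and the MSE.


ŷ0 = (-1.3)·(-3) + (-1.8)·(-5) + (0.0)·(-1) - 0.4 = 12.5
ŷ1 = (-1.3)·(-3) + (-1.8)·(0) + (0.0)·(-3) - 0.4 = 3.5
ŷ2 = (-1.3)·(-3) + (-1.8)·(1) + (0.0)·(-2) - 0.4 = 1.7
errors² = [0.16, 1.96, 1.44]
MSE = 3.5600/3 = 1.1867

1.1867


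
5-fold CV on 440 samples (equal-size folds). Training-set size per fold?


Fold size = 440/5 = 88
Training per fold = 440 - 88 = 352

352


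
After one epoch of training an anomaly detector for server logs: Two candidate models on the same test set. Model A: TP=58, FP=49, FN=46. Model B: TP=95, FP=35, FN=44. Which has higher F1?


Model A: P=58/107=0.5421, R=58/104=0.5577, F1=2PR/(P+R)=2TP/(2TP+FP+FN)=116/211=0.5498
Model B: P=95/130=0.7308, R=95/139=0.6835, F1=2PR/(P+R)=2TP/(2TP+FP+FN)=190/269=0.7063
0.5498 < 0.7063 → Model B

Model B


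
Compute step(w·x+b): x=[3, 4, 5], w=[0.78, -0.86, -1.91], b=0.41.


z = (3)·(0.78) + (4)·(-0.86) + (5)·(-1.91) + 0.41
  = -10.24
step(z) = 0 (z<0)

0


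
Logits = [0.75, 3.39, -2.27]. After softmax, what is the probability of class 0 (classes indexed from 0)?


Exponentials: e^0.75=2.117, e^3.39=29.666, e^-2.27=0.1033
Sum = 31.8863
Softmax = [0.0664, 0.9304, 0.0032]
p[0] = 2.117/31.8863 = 0.0664

0.0664


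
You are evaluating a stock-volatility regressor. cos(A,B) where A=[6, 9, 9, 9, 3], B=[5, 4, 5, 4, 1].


A·B = 6·5 + 9·4 + 9·5 + 9·4 + 3·1 = 150
‖A‖ = √288 = 16.9706, ‖B‖ = √83 = 9.1104
cos = 150/(√288·√83) = 150/√23904 = 0.9702

0.9702


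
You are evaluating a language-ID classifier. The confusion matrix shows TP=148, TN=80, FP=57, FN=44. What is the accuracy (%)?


Accuracy = (TP+TN)/(TP+TN+FP+FN)
= (148+80)/(329)
= 228/329 = 69.3%

69.3%


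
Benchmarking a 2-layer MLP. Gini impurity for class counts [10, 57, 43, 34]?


Probabilities: [10/144, 57/144, 43/144, 34/144] ≈ [0.0694, 0.3958, 0.2986, 0.2361]
Σpᵢ² = (100 + 3249 + 1849 + 1156)/144² = 6354/20736
Gini = 1 - Σpᵢ² = 1 - 6354/20736 = 0.6936

0.6936


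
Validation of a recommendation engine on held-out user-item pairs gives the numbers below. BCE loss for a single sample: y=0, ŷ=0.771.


BCE = -[y·ln(p) + (1-y)·ln(1-p)]
= -0 - 1·ln(1-0.771)
= -ln(0.229) = 1.474

1.474


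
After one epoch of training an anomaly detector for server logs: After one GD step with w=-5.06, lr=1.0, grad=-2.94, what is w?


w_new = w - α·∇
= -5.06 - 1.0·-2.94
= -5.06 + 2.94
= -2.12

-2.12


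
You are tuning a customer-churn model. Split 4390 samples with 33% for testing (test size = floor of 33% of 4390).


Test = ⌊4390·33/100⌋ = 1448
Train = 4390 - 1448 = 2942

Train: 2942, Test: 1448


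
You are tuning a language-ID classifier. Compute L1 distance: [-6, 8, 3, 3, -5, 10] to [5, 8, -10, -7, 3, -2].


d = |-6-5| + |8-8| + |3+ 10| + |3+ 7| + |-5-3| + |10+ 2|
  = 11 + 0 + 13 + 10 + 8 + 12
  = 54

54


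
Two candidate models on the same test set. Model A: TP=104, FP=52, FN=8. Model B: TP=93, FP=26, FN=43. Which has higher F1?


Model A: P=104/156=0.6667, R=104/112=0.9286, F1=2PR/(P+R)=2TP/(2TP+FP+FN)=208/268=0.7761
Model B: P=93/119=0.7815, R=93/136=0.6838, F1=2PR/(P+R)=2TP/(2TP+FP+FN)=186/255=0.7294
0.7761 > 0.7294 → Model A

Model A


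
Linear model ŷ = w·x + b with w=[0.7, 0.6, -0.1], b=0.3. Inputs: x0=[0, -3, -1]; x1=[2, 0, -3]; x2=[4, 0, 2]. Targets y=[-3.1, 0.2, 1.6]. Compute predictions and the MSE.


ŷ0 = (0.7)·(0) + (0.6)·(-3) + (-0.1)·(-1) + 0.3 = -1.4
ŷ1 = (0.7)·(2) + (0.6)·(0) + (-0.1)·(-3) + 0.3 = 2.0
ŷ2 = (0.7)·(4) + (0.6)·(0) + (-0.1)·(2) + 0.3 = 2.9
errors² = [2.89, 3.24, 1.69]
MSE = 7.8200/3 = 2.6067

2.6067


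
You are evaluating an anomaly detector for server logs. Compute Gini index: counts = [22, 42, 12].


Probabilities: [22/76, 42/76, 12/76] ≈ [0.2895, 0.5526, 0.1579]
Σpᵢ² = (484 + 1764 + 144)/76² = 2392/5776
Gini = 1 - Σpᵢ² = 1 - 2392/5776 = 0.5859

0.5859


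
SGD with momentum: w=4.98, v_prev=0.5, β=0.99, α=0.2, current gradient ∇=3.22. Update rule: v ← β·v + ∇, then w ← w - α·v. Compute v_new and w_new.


v_new = 0.99·0.5 + 3.22 = 0.495 + 3.22 = 3.715
w_new = 4.98 - 0.2·3.715 = 4.98 - 0.743 = 4.237

v_new=3.715, w_new=4.237


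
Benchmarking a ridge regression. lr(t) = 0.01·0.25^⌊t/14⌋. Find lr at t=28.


n_drops = ⌊28/14⌋ = 2
lr = 0.01·0.25^2 = 0.01·0.0625 = 0.000625

0.000625


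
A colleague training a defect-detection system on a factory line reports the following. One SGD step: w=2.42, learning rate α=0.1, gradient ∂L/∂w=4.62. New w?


w_new = w - α·∇
= 2.42 - 0.1·4.62
= 2.42 - 0.462
= 1.958

1.958


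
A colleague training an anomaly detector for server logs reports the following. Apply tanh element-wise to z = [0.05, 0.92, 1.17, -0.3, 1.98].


tanh(0.05) = 0.05
tanh(0.92) = 0.7259
tanh(1.17) = 0.8243
tanh(-0.3) = -0.2913
tanh(1.98) = 0.9626
result = [0.05, 0.7259, 0.8243, -0.2913, 0.9626]

[0.05, 0.7259, 0.8243, -0.2913, 0.9626]


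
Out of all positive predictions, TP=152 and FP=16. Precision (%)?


Precision = TP/(TP+FP)
= 152/(152+16)
= 152/168 = 90.48%

90.48%


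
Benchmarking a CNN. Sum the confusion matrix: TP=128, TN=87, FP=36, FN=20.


Total = TP + TN + FP + FN
= 128 + 87 + 36 + 20
= 271
(Predicted positive: 164, predicted negative: 107)

271


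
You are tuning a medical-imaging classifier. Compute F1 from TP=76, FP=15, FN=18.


Precision = 76/91 = 0.8352
Recall = 76/94 = 0.8085
F1 = 2·P·R/(P+R) = 2·TP/(2·TP+FP+FN) = 152/(152+15+18) = 152/185 = 0.8216

0.8216


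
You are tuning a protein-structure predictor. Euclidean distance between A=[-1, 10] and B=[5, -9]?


d = √((-1-5)² + (10+ 9)²)
  = √(36 + 361)
  = √397 = 19.9249

19.9249


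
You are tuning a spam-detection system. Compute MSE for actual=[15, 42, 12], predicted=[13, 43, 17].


Squared errors: (15-13)²=4, (42-43)²=1, (12-17)²=25
Sum = 30
MSE = 30/3 = 10

10


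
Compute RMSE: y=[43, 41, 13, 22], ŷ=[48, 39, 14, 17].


MSE = 55/4 = 13.75
RMSE = √(55/4) = 3.7081

3.7081


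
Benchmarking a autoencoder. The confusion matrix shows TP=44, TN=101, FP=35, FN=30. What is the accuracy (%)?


Accuracy = (TP+TN)/(TP+TN+FP+FN)
= (44+101)/(210)
= 145/210 = 69.05%

69.05%


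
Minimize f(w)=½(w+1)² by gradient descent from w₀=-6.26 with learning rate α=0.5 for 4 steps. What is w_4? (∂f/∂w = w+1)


step 1: grad = -6.26+1 = -5.26; w = -6.26 - 0.5·(-5.26) = -3.63
step 2: grad = -3.63+1 = -2.63; w = -3.63 - 0.5·(-2.63) = -2.315
step 3: grad = -2.315+1 = -1.315; w = -2.315 - 0.5·(-1.315) = -1.6575
step 4: grad = -1.6575+1 = -0.6575; w = -1.6575 - 0.5·(-0.6575) = -1.32875

-1.32875


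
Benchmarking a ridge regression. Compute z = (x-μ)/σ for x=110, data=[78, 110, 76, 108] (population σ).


μ = 93, σ = 16.0312
z = (110 - 93)/16.0312 = 1.0604

1.0604


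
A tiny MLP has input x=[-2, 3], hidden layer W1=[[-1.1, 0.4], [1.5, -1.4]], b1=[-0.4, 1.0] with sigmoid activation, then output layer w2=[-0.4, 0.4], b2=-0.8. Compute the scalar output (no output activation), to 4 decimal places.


z1[0] = (-1.1)·(-2) + (0.4)·(3) - 0.4 = 3.0
z1[1] = (1.5)·(-2) + (-1.4)·(3) + 1.0 = -6.2
h = sigmoid(z1) = [0.9526, 0.002]
output = (-0.4)·(0.9526) + (0.4)·(0.002) - 0.8 = -1.1802

-1.1802


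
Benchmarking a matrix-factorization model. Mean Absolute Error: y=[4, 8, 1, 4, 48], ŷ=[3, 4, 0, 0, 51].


Absolute errors: |4-3|=1, |8-4|=4, |1-0|=1, |4-0|=4, |48-51|=3
Sum = 13
MAE = 13/5 = 13/5

13/5
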